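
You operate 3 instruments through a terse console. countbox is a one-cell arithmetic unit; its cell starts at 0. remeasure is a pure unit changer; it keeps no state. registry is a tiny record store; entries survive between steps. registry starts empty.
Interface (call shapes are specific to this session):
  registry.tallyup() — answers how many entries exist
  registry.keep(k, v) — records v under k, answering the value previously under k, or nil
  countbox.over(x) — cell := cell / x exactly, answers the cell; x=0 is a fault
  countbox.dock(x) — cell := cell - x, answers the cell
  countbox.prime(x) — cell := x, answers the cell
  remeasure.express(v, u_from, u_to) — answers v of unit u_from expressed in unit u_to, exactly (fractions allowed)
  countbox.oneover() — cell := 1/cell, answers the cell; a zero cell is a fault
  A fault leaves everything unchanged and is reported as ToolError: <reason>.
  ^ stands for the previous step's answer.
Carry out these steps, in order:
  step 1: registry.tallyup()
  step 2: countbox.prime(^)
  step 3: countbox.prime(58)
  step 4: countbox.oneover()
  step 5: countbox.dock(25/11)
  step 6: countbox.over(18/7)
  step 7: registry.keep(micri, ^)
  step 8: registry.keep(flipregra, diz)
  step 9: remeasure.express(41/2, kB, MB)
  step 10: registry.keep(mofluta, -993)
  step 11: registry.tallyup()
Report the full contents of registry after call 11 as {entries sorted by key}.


;; 1. tallyup() ~> 0
;; 2. prime(x→^) ~> 0
;; 3. prime(x→58) ~> 58
;; 4. oneover() ~> 1/58
;; 5. dock(x→25/11) ~> -1439/638
;; 6. over(x→18/7) ~> -10073/11484
;; 7. keep(k→micri, v→^) ~> nil
;; 8. keep(k→flipregra, v→diz) ~> nil
;; 9. express(v→41/2, u_from→kB, u_to→MB) ~> 41/2000
;; 10. keep(k→mofluta, v→-993) ~> nil
;; 11. tallyup() ~> 3

Answer: {flipregra=diz, micri=-10073/11484, mofluta=-993}


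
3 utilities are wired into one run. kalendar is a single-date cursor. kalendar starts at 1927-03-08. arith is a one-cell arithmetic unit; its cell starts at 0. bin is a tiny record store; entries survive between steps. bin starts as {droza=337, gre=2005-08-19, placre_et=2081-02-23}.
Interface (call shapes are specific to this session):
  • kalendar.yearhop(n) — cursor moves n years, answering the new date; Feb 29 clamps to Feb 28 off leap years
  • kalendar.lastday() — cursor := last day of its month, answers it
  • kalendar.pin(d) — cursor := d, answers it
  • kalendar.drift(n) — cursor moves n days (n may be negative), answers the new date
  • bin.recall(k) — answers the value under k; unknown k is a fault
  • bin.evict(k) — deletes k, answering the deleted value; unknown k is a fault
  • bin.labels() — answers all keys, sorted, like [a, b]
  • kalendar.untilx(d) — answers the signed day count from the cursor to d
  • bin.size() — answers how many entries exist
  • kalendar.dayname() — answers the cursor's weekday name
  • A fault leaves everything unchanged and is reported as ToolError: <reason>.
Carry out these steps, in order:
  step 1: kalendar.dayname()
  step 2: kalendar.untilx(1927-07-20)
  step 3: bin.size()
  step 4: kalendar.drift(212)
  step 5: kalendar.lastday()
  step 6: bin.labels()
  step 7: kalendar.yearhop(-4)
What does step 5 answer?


Answer: 1927-10-31

Derivation:
Step: kalendar.dayname[]
Result: Tuesday
Step: kalendar.untilx[d→1927-07-20]
Result: 134
Step: bin.size[]
Result: 3
Step: kalendar.drift[n→212]
Result: 1927-10-06
Step: kalendar.lastday[]
Result: 1927-10-31
Step: bin.labels[]
Result: [droza, gre, placre_et]
Step: kalendar.yearhop[n→-4]
Result: 1923-10-31


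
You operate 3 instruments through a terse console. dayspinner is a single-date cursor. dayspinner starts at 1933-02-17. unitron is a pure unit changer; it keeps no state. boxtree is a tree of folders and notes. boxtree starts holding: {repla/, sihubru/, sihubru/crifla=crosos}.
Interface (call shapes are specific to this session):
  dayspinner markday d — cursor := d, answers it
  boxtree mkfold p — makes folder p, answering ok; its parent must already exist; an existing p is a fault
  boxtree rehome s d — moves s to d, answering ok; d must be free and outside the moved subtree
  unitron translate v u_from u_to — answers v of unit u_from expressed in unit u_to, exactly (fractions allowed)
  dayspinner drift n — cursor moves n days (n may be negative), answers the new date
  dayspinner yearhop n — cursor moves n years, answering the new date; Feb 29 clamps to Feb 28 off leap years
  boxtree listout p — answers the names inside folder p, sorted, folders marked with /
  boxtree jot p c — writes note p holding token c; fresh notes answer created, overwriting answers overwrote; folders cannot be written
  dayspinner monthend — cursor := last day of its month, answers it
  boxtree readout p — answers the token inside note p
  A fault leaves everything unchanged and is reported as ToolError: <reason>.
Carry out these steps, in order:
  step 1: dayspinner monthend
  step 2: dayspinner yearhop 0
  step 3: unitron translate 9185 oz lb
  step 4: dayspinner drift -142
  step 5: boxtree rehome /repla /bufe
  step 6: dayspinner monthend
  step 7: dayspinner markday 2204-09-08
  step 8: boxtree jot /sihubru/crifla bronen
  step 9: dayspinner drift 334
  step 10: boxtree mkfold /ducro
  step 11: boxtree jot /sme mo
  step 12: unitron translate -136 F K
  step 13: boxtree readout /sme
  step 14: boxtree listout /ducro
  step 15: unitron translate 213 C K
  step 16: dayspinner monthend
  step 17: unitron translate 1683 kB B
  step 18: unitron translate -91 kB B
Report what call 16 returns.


Answer: 2205-08-31

Derivation:
> dayspinner monthend
= 1933-02-28
> dayspinner yearhop n→0
= 1933-02-28
> unitron translate v→9185 u_from→oz u_to→lb
= 9185/16
> dayspinner drift n→-142
= 1932-10-09
> boxtree rehome s→/repla d→/bufe
= ok
> dayspinner monthend
= 1932-10-31
> dayspinner markday d→2204-09-08
= 2204-09-08
> boxtree jot p→/sihubru/crifla c→bronen
= overwrote
> dayspinner drift n→334
= 2205-08-08
> boxtree mkfold p→/ducro
= ok
> boxtree jot p→/sme c→mo
= created
> unitron translate v→-136 u_from→F u_to→K
= 10789/60
> boxtree readout p→/sme
= mo
> boxtree listout p→/ducro
= []
> unitron translate v→213 u_from→C u_to→K
= 9723/20
> dayspinner monthend
= 2205-08-31
> unitron translate v→1683 u_from→kB u_to→B
= 1683000
> unitron translate v→-91 u_from→kB u_to→B
= -91000


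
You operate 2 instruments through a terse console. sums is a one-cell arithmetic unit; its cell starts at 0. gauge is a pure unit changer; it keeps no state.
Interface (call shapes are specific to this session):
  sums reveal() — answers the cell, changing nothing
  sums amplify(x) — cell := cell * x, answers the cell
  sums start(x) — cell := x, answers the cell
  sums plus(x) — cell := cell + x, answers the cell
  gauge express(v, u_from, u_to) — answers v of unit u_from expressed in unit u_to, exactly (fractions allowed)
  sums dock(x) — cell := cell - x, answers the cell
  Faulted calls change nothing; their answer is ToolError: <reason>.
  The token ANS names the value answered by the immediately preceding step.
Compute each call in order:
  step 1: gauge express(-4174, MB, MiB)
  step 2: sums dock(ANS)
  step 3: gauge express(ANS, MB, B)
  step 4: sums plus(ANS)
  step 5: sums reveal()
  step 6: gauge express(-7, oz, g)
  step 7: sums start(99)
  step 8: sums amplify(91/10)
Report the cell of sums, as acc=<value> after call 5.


> gauge express v=-4174 u_from=MB u_to=MiB
[out] -32609375/8192
> sums dock x=ANS
[out] 32609375/8192
> gauge express v=ANS u_from=MB u_to=B
[out] 509521484375/128
> sums plus x=ANS
[out] 32609407609375/8192
> sums reveal
[out] 32609407609375/8192
> gauge express v=-7 u_from=oz u_to=g
[out] -317514659/1600000
> sums start x=99
[out] 99
> sums amplify x=91/10
[out] 9009/10

Answer: acc=32609407609375/8192


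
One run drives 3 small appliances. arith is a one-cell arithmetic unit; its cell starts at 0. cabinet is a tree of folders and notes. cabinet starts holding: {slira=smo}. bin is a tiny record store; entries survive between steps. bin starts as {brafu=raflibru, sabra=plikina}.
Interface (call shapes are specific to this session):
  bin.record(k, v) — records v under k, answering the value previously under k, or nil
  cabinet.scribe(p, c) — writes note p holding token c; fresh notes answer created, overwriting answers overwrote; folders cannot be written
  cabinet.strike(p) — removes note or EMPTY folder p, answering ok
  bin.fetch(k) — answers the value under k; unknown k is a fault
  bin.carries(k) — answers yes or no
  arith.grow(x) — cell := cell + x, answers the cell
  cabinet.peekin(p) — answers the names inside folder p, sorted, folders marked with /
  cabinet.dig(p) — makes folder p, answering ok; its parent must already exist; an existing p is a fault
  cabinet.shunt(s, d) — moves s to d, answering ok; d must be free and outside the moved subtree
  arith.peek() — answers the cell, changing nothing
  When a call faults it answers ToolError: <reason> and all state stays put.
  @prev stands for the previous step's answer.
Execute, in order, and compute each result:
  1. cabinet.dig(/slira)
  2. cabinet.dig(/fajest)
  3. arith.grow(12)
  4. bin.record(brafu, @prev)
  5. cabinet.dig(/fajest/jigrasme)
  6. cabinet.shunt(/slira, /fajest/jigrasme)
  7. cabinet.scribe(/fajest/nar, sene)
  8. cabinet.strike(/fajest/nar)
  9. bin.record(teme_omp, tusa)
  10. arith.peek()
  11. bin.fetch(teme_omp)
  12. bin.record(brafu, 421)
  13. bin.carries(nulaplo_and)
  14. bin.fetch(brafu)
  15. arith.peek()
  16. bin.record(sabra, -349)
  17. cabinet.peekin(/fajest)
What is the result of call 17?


! 1. dig(/slira) -> ToolError: exists
! 2. dig(/fajest) -> ok
! 3. grow(12) -> 12
! 4. record(brafu, @prev) -> raflibru
! 5. dig(/fajest/jigrasme) -> ok
! 6. shunt(/slira, /fajest/jigrasme) -> ToolError: exists
! 7. scribe(/fajest/nar, sene) -> created
! 8. strike(/fajest/nar) -> ok
! 9. record(teme_omp, tusa) -> nil
! 10. peek() -> 12
! 11. fetch(teme_omp) -> tusa
! 12. record(brafu, 421) -> 12
! 13. carries(nulaplo_and) -> no
! 14. fetch(brafu) -> 421
! 15. peek() -> 12
! 16. record(sabra, -349) -> plikina
! 17. peekin(/fajest) -> [jigrasme/]

Answer: [jigrasme/]


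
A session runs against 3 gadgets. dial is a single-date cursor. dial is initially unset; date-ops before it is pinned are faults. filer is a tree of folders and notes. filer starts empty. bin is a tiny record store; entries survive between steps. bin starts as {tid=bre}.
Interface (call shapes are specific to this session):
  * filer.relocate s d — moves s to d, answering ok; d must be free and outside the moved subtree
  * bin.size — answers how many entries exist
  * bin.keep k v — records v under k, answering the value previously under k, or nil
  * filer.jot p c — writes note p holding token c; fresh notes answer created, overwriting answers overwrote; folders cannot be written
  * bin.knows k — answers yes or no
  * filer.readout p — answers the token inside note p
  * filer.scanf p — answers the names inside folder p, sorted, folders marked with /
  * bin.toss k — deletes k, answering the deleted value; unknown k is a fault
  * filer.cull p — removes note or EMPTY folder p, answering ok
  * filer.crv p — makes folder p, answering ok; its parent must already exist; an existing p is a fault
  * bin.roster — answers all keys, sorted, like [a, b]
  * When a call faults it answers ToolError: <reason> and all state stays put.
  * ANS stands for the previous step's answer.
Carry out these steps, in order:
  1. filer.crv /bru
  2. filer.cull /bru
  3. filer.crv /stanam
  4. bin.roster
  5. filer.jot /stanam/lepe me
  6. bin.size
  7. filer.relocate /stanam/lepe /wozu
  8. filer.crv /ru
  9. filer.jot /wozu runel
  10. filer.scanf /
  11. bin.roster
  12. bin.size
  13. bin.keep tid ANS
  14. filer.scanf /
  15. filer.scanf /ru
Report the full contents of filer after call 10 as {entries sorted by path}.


Answer: {ru/, stanam/, wozu=runel}

Derivation:
Now I run filer.crv with /bru, → ok.
I use filer.cull with /bru, which returns ok.
I invoke filer.crv with /stanam, → ok.
Calling bin.roster, which returns [tid].
Calling filer.jot with /stanam/lepe, me, giving created.
Calling bin.size, yielding 1.
Invoking filer.relocate with /stanam/lepe, /wozu, yielding ok.
Then filer.crv with /ru, yielding ok.
I call filer.jot with /wozu, runel, → overwrote.
I run filer.scanf with /, → [ru/, stanam/, wozu].
I run bin.roster, which returns [tid].
I use bin.size, → 1.
I try bin.keep with tid, ANS, — result: bre.
Then filer.scanf with /, and observe [ru/, stanam/, wozu].
Then filer.scanf with /ru, and see [].


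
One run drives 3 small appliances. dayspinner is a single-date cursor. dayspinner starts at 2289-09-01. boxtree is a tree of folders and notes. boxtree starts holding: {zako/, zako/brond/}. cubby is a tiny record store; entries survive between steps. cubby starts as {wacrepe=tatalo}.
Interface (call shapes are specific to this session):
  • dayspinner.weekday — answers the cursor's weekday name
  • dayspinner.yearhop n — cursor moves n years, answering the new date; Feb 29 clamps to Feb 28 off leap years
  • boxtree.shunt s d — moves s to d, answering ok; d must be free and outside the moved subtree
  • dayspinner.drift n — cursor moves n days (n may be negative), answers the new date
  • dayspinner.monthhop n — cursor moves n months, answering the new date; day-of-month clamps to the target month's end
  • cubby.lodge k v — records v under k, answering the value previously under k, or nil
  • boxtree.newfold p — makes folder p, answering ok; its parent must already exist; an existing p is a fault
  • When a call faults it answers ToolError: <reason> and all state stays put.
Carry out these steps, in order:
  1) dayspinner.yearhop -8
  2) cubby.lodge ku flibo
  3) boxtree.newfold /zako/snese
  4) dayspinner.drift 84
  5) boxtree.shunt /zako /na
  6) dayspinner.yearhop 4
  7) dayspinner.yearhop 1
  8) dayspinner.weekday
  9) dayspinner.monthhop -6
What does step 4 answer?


>> dayspinner.yearhop(n: -8)
<< 2281-09-01
>> cubby.lodge(k: ku, v: flibo)
<< nil
>> boxtree.newfold(p: /zako/snese)
<< ok
>> dayspinner.drift(n: 84)
<< 2281-11-24
>> boxtree.shunt(s: /zako, d: /na)
<< ok
>> dayspinner.yearhop(n: 4)
<< 2285-11-24
>> dayspinner.yearhop(n: 1)
<< 2286-11-24
>> dayspinner.weekday()
<< Wednesday
>> dayspinner.monthhop(n: -6)
<< 2286-05-24

Answer: 2281-11-24


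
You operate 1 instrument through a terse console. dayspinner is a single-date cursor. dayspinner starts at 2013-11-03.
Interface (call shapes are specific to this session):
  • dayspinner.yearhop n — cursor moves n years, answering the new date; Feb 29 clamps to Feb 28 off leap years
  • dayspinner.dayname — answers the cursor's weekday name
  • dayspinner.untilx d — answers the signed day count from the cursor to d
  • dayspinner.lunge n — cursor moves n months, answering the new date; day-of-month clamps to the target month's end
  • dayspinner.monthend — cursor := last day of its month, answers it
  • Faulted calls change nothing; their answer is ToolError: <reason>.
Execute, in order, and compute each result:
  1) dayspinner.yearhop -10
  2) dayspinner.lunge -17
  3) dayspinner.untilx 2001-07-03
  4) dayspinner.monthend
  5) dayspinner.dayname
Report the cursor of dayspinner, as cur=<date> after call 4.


-> yearhop(n=-10)
<- 2003-11-03
-> lunge(n=-17)
<- 2002-06-03
-> untilx(d=2001-07-03)
<- -335
-> monthend()
<- 2002-06-30
-> dayname()
<- Sunday

Answer: cur=2002-06-30


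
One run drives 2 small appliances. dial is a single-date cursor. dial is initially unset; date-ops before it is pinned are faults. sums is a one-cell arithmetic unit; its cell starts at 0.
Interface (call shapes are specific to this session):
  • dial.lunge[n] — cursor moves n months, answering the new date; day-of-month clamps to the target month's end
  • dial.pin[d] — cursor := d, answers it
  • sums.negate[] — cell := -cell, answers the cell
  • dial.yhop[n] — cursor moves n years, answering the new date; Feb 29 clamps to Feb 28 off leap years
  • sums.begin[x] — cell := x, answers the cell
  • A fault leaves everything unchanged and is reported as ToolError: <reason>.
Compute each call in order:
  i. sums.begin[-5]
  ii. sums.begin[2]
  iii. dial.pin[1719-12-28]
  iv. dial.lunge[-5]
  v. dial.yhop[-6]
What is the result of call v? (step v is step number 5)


> sums.begin x='-5'
:: -5
> sums.begin x='2'
:: 2
> dial.pin d='1719-12-28'
:: 1719-12-28
> dial.lunge n='-5'
:: 1719-07-28
> dial.yhop n='-6'
:: 1713-07-28

Answer: 1713-07-28


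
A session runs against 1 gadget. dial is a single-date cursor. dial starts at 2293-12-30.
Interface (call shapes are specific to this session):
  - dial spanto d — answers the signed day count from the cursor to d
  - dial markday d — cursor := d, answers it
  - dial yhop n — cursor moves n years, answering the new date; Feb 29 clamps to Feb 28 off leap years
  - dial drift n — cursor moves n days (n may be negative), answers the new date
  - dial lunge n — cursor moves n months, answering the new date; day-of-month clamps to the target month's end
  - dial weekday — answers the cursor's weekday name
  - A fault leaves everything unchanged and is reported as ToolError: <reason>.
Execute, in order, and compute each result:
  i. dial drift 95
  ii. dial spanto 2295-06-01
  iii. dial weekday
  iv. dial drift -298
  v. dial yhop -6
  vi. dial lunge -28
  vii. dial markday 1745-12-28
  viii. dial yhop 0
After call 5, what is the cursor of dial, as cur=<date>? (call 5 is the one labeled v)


> dial drift n: 95
= 2294-04-04
> dial spanto d: 2295-06-01
= 423
> dial weekday
= Wednesday
> dial drift n: -298
= 2293-06-10
> dial yhop n: -6
= 2287-06-10
> dial lunge n: -28
= 2285-02-10
> dial markday d: 1745-12-28
= 1745-12-28
> dial yhop n: 0
= 1745-12-28

Answer: cur=2287-06-10


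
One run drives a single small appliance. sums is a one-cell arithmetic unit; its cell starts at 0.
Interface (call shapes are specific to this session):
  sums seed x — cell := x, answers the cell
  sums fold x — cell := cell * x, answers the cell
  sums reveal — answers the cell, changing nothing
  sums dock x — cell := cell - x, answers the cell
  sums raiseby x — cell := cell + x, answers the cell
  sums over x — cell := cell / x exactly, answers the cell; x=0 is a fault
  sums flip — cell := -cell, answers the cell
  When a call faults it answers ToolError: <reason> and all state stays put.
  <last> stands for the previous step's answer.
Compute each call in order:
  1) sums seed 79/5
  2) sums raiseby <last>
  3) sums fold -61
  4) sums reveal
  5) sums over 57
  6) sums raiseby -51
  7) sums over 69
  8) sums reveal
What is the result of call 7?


Answer: -1051/855

Derivation:
-> sums seed(79/5)
<- 79/5
-> sums raiseby(<last>)
<- 158/5
-> sums fold(-61)
<- -9638/5
-> sums reveal()
<- -9638/5
-> sums over(57)
<- -9638/285
-> sums raiseby(-51)
<- -24173/285
-> sums over(69)
<- -1051/855
-> sums reveal()
<- -1051/855


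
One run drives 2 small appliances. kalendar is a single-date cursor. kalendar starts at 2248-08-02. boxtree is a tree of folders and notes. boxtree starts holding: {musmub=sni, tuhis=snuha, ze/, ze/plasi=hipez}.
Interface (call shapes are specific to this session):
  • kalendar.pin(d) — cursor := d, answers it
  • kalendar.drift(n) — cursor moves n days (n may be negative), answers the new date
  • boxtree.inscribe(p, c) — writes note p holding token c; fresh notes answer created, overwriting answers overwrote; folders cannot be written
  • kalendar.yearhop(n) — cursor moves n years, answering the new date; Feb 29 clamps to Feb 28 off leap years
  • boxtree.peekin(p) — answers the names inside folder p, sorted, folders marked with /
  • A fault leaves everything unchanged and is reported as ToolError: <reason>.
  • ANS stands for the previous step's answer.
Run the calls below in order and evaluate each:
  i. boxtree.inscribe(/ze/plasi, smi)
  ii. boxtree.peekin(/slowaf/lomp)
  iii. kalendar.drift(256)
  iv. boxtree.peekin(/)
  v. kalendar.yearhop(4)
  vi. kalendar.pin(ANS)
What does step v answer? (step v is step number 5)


Answer: 2253-04-15

Derivation:
-> boxtree.inscribe(p: /ze/plasi, c: smi)
<- overwrote
-> boxtree.peekin(p: /slowaf/lomp)
<- ToolError: not found
-> kalendar.drift(n: 256)
<- 2249-04-15
-> boxtree.peekin(p: /)
<- [musmub, tuhis, ze/]
-> kalendar.yearhop(n: 4)
<- 2253-04-15
-> kalendar.pin(d: ANS)
<- 2253-04-15


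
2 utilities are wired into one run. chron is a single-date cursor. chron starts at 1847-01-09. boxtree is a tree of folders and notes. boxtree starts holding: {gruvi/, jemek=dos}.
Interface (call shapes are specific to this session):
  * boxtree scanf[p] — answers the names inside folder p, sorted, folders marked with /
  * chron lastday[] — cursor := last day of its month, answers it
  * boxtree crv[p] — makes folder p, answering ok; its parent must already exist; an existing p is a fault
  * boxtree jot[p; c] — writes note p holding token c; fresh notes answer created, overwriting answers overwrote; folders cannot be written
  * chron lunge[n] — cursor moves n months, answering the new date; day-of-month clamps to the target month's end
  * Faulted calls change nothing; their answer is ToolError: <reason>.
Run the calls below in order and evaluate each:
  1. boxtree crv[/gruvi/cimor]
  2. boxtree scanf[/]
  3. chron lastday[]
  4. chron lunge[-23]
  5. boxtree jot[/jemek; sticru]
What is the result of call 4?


Do: boxtree crv[p→/gruvi/cimor]
See: ok
Do: boxtree scanf[p→/]
See: [gruvi/, jemek]
Do: chron lastday[]
See: 1847-01-31
Do: chron lunge[n→-23]
See: 1845-02-28
Do: boxtree jot[p→/jemek; c→sticru]
See: overwrote

Answer: 1845-02-28


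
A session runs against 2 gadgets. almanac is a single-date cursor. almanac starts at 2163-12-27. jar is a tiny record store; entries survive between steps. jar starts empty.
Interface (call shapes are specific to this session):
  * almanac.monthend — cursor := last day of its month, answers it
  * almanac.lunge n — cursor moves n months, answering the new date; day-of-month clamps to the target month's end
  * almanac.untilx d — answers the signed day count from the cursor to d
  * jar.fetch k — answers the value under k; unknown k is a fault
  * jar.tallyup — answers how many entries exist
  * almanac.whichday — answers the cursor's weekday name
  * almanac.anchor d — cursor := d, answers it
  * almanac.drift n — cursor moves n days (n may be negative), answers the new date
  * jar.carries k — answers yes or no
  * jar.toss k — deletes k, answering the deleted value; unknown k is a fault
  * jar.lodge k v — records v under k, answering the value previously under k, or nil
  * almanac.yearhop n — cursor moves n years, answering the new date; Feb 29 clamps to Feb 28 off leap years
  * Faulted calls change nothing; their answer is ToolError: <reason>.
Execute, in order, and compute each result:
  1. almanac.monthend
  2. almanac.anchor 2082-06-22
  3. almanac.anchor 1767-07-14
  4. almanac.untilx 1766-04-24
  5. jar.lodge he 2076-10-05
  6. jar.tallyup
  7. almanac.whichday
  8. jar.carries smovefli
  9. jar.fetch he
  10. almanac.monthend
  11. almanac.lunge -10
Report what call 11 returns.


>> monthend()
<< 2163-12-31
>> anchor(d=2082-06-22)
<< 2082-06-22
>> anchor(d=1767-07-14)
<< 1767-07-14
>> untilx(d=1766-04-24)
<< -446
>> lodge(k=he, v=2076-10-05)
<< nil
>> tallyup()
<< 1
>> whichday()
<< Tuesday
>> carries(k=smovefli)
<< no
>> fetch(k=he)
<< 2076-10-05
>> monthend()
<< 1767-07-31
>> lunge(n=-10)
<< 1766-09-30

Answer: 1766-09-30


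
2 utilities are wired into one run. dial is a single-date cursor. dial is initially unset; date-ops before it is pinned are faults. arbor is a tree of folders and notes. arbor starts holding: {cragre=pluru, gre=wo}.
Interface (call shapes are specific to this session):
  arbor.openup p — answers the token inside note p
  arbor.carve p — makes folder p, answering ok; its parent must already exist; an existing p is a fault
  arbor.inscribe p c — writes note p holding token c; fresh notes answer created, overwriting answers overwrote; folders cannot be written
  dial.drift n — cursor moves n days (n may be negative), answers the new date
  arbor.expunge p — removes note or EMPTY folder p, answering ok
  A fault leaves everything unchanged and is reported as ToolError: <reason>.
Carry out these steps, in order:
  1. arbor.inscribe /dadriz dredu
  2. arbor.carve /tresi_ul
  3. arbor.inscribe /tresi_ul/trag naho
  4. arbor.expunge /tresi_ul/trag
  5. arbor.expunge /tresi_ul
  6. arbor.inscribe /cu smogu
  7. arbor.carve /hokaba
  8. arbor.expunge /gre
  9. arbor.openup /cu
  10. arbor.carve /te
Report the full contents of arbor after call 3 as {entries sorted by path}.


! 1. arbor.inscribe(/dadriz, dredu) == created
! 2. arbor.carve(/tresi_ul) == ok
! 3. arbor.inscribe(/tresi_ul/trag, naho) == created
! 4. arbor.expunge(/tresi_ul/trag) == ok
! 5. arbor.expunge(/tresi_ul) == ok
! 6. arbor.inscribe(/cu, smogu) == created
! 7. arbor.carve(/hokaba) == ok
! 8. arbor.expunge(/gre) == ok
! 9. arbor.openup(/cu) == smogu
! 10. arbor.carve(/te) == ok

Answer: {cragre=pluru, dadriz=dredu, gre=wo, tresi_ul/, tresi_ul/trag=naho}


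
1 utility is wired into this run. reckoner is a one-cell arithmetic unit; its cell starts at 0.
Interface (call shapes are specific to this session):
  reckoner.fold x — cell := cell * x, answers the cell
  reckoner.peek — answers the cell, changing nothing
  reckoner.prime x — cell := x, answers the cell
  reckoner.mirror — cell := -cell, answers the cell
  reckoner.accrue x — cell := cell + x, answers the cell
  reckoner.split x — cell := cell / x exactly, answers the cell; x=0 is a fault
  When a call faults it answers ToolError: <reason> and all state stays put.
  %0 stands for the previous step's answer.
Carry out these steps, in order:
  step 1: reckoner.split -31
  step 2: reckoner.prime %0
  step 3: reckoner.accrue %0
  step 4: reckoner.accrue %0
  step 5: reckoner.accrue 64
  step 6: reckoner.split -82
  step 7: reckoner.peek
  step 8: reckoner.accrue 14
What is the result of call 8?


Answer: 542/41

Derivation:
I use reckoner.split with x='-31', and get 0.
I use reckoner.prime with x='%0', — result: 0.
Next I call reckoner.accrue with x='%0', and observe 0.
I try reckoner.accrue with x='%0', — result: 0.
I try reckoner.accrue with x='64', → 64.
Next I call reckoner.split with x='-82', and get -32/41.
Calling reckoner.peek(), and see -32/41.
I call reckoner.accrue with x='14', giving 542/41.


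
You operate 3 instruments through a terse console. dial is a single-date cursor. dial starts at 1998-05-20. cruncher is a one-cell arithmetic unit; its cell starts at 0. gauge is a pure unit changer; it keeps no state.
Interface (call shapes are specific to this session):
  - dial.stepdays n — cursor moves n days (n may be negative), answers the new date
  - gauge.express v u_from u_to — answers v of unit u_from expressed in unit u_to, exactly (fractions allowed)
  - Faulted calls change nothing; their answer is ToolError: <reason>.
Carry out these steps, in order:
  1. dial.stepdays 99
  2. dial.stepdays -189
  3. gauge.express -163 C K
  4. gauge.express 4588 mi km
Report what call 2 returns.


Answer: 1998-02-19

Derivation:
Do: dial.stepdays[99]
See: 1998-08-27
Do: dial.stepdays[-189]
See: 1998-02-19
Do: gauge.express[-163; C; K]
See: 2203/20
Do: gauge.express[4588; mi; km]
See: 115369848/15625


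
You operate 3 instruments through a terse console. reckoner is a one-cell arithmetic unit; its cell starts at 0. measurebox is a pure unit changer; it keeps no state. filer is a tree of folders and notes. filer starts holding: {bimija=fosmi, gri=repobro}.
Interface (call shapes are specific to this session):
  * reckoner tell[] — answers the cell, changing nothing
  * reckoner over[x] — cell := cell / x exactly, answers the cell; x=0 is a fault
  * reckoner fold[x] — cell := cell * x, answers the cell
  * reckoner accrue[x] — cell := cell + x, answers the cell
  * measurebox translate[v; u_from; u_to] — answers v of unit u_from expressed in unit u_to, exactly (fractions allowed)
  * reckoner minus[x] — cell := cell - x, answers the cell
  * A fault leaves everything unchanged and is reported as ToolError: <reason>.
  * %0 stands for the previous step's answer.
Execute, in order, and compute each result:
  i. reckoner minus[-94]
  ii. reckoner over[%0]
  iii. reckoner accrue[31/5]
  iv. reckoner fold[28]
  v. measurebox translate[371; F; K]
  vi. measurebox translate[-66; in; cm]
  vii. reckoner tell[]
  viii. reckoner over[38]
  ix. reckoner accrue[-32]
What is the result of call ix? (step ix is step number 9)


Invoking reckoner minus passing x→-94, — result: 94.
I run reckoner over passing x→%0, — result: 1.
Next I call reckoner accrue passing x→31/5, and get 36/5.
I run reckoner fold passing x→28, and see 1008/5.
I invoke measurebox translate passing v→371, u_from→F, u_to→K, and see 27689/60.
I use measurebox translate passing v→-66, u_from→in, u_to→cm, and get -4191/25.
Then reckoner tell(), which returns 1008/5.
I run reckoner over passing x→38, and observe 504/95.
Now I run reckoner accrue passing x→-32, and get -2536/95.

Answer: -2536/95


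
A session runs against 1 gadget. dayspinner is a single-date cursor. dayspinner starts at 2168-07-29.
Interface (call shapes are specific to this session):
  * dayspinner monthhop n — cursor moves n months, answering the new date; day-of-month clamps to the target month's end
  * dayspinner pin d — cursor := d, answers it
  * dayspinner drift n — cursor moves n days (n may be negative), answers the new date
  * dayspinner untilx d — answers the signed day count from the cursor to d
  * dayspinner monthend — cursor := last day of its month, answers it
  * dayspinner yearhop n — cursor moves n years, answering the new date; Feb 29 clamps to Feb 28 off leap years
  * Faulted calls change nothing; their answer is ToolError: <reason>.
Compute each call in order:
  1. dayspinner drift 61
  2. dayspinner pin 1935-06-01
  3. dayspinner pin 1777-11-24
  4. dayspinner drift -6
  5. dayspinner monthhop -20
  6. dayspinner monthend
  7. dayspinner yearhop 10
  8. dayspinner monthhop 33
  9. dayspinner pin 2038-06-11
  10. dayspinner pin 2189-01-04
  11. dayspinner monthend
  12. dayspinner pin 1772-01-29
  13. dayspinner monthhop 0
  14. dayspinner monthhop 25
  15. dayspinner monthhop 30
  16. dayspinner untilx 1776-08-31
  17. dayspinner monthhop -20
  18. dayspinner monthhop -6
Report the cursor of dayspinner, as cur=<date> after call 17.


Calling dayspinner drift using 61, which returns 2168-09-28.
I run dayspinner pin using 1935-06-01, → 1935-06-01.
I try dayspinner pin using 1777-11-24: 1777-11-24.
Then dayspinner drift using -6, yielding 1777-11-18.
Using dayspinner monthhop using -20, → 1776-03-18.
I use dayspinner monthend, giving 1776-03-31.
I try dayspinner yearhop using 10, and see 1786-03-31.
I call dayspinner monthhop using 33, and see 1788-12-31.
Next I call dayspinner pin using 2038-06-11, — result: 2038-06-11.
Then dayspinner pin using 2189-01-04, — result: 2189-01-04.
Calling dayspinner monthend(): 2189-01-31.
Next I call dayspinner pin using 1772-01-29, which returns 1772-01-29.
Now I run dayspinner monthhop using 0, and get 1772-01-29.
I invoke dayspinner monthhop using 25: 1774-02-28.
Invoking dayspinner monthhop using 30, which returns 1776-08-28.
I use dayspinner untilx using 1776-08-31, → 3.
Invoking dayspinner monthhop using -20, and get 1774-12-28.
Now I run dayspinner monthhop using -6, and get 1774-06-28.

Answer: cur=1774-12-28


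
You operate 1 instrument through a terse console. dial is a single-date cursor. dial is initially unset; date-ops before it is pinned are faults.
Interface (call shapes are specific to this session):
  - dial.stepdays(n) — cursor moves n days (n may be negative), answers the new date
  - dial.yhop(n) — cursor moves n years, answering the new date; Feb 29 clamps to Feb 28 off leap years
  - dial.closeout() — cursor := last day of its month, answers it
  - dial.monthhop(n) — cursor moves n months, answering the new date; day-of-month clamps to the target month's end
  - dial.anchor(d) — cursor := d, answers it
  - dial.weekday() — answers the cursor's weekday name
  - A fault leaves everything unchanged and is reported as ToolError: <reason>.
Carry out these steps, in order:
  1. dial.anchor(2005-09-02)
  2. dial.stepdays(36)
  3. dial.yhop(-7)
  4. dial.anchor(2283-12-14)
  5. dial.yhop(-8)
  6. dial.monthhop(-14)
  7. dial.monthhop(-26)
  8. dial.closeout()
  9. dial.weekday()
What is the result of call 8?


Answer: 2272-08-31

Derivation:
>> anchor(d=2005-09-02)
<< 2005-09-02
>> stepdays(n=36)
<< 2005-10-08
>> yhop(n=-7)
<< 1998-10-08
>> anchor(d=2283-12-14)
<< 2283-12-14
>> yhop(n=-8)
<< 2275-12-14
>> monthhop(n=-14)
<< 2274-10-14
>> monthhop(n=-26)
<< 2272-08-14
>> closeout()
<< 2272-08-31
>> weekday()
<< Saturday


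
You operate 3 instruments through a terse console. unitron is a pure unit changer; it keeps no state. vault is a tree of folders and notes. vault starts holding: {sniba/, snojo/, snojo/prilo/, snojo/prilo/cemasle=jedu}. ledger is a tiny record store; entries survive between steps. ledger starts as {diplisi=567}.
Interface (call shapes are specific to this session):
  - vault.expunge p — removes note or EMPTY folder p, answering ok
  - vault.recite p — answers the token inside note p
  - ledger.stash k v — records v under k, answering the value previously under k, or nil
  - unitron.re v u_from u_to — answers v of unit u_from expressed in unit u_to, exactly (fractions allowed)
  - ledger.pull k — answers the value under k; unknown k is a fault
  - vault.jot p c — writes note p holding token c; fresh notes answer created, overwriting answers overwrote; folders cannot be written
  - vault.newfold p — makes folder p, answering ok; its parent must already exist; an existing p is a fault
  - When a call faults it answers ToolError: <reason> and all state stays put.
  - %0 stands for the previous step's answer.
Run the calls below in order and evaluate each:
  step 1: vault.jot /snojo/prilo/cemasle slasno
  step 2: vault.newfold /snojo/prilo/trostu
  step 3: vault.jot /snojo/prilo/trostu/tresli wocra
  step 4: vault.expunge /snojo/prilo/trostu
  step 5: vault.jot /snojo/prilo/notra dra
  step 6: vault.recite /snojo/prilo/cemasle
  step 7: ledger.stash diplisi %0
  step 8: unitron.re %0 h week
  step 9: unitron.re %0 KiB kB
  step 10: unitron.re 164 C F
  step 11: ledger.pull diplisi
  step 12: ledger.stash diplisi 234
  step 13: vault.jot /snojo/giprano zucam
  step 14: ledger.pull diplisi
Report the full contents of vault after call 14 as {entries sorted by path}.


Do: jot[p=/snojo/prilo/cemasle; c=slasno]
See: overwrote
Do: newfold[p=/snojo/prilo/trostu]
See: ok
Do: jot[p=/snojo/prilo/trostu/tresli; c=wocra]
See: created
Do: expunge[p=/snojo/prilo/trostu]
See: ToolError: not empty
Do: jot[p=/snojo/prilo/notra; c=dra]
See: created
Do: recite[p=/snojo/prilo/cemasle]
See: slasno
Do: stash[k=diplisi; v=%0]
See: 567
Do: re[v=%0; u_from=h; u_to=week]
See: 27/8
Do: re[v=%0; u_from=KiB; u_to=kB]
See: 432/125
Do: re[v=164; u_from=C; u_to=F]
See: 1636/5
Do: pull[k=diplisi]
See: slasno
Do: stash[k=diplisi; v=234]
See: slasno
Do: jot[p=/snojo/giprano; c=zucam]
See: created
Do: pull[k=diplisi]
See: 234

Answer: {sniba/, snojo/, snojo/giprano=zucam, snojo/prilo/, snojo/prilo/cemasle=slasno, snojo/prilo/notra=dra, snojo/prilo/trostu/, snojo/prilo/trostu/tresli=wocra}


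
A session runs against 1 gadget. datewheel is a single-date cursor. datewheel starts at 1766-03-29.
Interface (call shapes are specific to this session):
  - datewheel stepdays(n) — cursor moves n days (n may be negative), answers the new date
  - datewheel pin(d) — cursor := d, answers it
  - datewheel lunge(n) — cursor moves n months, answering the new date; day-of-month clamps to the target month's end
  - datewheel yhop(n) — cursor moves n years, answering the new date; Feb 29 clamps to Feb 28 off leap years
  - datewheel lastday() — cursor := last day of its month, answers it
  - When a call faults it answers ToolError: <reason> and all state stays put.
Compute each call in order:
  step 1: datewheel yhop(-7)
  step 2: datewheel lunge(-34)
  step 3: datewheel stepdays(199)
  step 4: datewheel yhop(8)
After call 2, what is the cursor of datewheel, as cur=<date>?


Answer: cur=1756-05-29

Derivation:
→ datewheel yhop(n: -7)
← 1759-03-29
→ datewheel lunge(n: -34)
← 1756-05-29
→ datewheel stepdays(n: 199)
← 1756-12-14
→ datewheel yhop(n: 8)
← 1764-12-14


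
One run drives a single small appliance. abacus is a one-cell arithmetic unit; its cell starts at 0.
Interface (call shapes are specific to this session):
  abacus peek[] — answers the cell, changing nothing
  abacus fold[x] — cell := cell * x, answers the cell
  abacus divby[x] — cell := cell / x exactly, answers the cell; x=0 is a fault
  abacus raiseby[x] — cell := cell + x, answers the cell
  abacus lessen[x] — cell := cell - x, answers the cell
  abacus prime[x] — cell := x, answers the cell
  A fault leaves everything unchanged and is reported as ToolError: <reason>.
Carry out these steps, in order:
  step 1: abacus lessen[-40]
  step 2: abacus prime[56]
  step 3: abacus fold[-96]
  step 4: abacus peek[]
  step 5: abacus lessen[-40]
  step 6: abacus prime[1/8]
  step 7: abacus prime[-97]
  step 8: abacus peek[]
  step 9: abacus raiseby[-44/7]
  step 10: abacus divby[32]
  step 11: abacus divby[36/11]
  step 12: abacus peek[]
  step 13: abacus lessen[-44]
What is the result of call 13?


> abacus lessen x='-40'
[out] 40
> abacus prime x='56'
[out] 56
> abacus fold x='-96'
[out] -5376
> abacus peek
[out] -5376
> abacus lessen x='-40'
[out] -5336
> abacus prime x='1/8'
[out] 1/8
> abacus prime x='-97'
[out] -97
> abacus peek
[out] -97
> abacus raiseby x='-44/7'
[out] -723/7
> abacus divby x='32'
[out] -723/224
> abacus divby x='36/11'
[out] -2651/2688
> abacus peek
[out] -2651/2688
> abacus lessen x='-44'
[out] 115621/2688

Answer: 115621/2688


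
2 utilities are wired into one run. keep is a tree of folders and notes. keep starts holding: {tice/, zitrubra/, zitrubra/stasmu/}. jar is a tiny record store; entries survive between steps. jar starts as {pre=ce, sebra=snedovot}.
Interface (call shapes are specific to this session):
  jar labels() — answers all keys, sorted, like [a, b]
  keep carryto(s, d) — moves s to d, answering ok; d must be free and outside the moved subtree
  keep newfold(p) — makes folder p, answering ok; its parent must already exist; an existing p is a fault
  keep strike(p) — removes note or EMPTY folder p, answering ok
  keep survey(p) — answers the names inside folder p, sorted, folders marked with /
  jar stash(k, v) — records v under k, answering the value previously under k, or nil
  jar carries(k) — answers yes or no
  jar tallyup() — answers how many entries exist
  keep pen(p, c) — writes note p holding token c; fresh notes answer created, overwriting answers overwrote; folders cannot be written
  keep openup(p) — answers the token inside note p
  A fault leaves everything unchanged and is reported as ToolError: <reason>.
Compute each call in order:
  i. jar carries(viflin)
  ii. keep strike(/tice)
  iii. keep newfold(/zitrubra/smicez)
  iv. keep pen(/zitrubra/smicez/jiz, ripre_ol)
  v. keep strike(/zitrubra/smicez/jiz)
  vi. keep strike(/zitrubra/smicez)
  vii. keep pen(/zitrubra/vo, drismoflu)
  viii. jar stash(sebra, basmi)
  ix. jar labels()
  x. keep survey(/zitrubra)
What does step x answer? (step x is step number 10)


Answer: [stasmu/, vo]

Derivation:
Do: jar carries[viflin]
See: no
Do: keep strike[/tice]
See: ok
Do: keep newfold[/zitrubra/smicez]
See: ok
Do: keep pen[/zitrubra/smicez/jiz; ripre_ol]
See: created
Do: keep strike[/zitrubra/smicez/jiz]
See: ok
Do: keep strike[/zitrubra/smicez]
See: ok
Do: keep pen[/zitrubra/vo; drismoflu]
See: created
Do: jar stash[sebra; basmi]
See: snedovot
Do: jar labels[]
See: [pre, sebra]
Do: keep survey[/zitrubra]
See: [stasmu/, vo]
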